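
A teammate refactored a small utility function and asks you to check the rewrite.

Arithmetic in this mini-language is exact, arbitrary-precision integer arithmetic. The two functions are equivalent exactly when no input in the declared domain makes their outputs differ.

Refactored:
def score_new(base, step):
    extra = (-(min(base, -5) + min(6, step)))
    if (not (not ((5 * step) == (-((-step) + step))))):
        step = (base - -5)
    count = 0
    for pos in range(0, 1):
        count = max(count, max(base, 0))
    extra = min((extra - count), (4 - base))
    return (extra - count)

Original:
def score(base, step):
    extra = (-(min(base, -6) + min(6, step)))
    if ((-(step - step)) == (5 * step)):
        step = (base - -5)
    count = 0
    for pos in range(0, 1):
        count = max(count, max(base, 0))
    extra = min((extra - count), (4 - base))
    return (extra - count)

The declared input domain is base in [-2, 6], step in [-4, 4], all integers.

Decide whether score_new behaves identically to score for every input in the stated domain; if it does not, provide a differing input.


Try base=-2, step=0.
score: extra=6, then ((-(step - step)) == (5 * step)) is true, then step=3, then count=0, then (pos=0), then count=0, then extra=6, then returns 6
score_new: extra=5, then (not (not ((5 * step) == (-((-step) + step))))) is true, then step=3, then count=0, then (pos=0), then count=0, then extra=5, then returns 5
6 against 5: the behavior changed.
verdict: not equivalent; witness: base=-2, step=0


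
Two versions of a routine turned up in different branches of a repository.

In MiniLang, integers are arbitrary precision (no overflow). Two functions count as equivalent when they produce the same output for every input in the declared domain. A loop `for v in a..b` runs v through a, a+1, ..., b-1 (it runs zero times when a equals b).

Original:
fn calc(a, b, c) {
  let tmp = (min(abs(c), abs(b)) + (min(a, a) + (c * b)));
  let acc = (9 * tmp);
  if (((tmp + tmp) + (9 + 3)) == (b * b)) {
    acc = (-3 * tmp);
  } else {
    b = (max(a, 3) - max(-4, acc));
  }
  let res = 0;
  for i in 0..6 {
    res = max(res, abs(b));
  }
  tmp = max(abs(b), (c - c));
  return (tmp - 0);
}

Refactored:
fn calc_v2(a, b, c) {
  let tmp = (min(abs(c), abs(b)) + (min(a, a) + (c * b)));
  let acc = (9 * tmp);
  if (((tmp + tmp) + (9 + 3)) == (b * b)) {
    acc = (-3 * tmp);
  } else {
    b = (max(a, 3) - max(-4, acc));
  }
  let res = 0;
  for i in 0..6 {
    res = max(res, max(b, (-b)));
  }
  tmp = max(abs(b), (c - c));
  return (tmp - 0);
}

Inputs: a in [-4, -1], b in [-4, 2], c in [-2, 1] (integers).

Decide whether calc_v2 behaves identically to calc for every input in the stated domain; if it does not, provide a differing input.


The two versions differ — the changes include min/max/abs usage differs.
One worked example (a=-3, b=1, c=1) — calc: tmp = -1; acc = -9; (((tmp + tmp) + (9 + 3)) == (b * b)) -> false; b = 7; res = 0; [i=0]; res = 7; [i=1]; res = 7; [i=2]; res = 7; [i=3]; res = 7; [i=4]; res = 7; [i=5]; res = 7; tmp = 7; return 7; calc_v2: tmp = -1; acc = -9; (((tmp + tmp) + (9 + 3)) == (b * b)) -> false; b = 7; res = 0; [i=0]; res = 7; [i=1]; res = 7; [i=2]; res = 7; [i=3]; res = 7; [i=4]; res = 7; [i=5]; res = 7; tmp = 7; return 7; agreement on 7.
An exhaustive pass over the 112 declared inputs shows identical outputs.
verdict: equivalent


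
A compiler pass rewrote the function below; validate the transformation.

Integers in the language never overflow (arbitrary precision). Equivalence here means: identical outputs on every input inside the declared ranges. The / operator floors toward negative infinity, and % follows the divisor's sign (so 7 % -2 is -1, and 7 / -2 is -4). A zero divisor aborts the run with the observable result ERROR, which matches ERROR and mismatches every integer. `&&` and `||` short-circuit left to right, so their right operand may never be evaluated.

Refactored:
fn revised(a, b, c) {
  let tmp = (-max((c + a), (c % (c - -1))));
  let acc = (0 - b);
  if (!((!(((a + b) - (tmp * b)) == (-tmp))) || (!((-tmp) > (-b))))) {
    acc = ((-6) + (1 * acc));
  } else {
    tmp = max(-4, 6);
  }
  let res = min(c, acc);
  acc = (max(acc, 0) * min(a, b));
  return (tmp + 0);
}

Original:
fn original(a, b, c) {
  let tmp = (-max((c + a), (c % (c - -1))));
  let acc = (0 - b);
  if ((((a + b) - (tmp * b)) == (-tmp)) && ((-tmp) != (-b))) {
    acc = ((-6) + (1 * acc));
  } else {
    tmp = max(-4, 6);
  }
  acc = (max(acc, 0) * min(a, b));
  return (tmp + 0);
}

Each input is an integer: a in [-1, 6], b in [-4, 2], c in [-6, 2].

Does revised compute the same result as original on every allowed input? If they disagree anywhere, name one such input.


Try a=-1, b=-4, c=-6.
original: tmp = 1; acc = 4; ((((a + b) - (tmp * b)) == (-tmp)) && ((-tmp) != (-b))) -> true; acc = -2; acc = 0; return 1
revised: tmp = 1; acc = 4; (!((!(((a + b) - (tmp * b)) == (-tmp))) || (!((-tmp) > (-b))))) -> false; tmp = 6; res = -6; acc = -16; return 6
1 vs 6 — the two versions disagree here.
verdict: not equivalent; witness: a=-1, b=-4, c=-6


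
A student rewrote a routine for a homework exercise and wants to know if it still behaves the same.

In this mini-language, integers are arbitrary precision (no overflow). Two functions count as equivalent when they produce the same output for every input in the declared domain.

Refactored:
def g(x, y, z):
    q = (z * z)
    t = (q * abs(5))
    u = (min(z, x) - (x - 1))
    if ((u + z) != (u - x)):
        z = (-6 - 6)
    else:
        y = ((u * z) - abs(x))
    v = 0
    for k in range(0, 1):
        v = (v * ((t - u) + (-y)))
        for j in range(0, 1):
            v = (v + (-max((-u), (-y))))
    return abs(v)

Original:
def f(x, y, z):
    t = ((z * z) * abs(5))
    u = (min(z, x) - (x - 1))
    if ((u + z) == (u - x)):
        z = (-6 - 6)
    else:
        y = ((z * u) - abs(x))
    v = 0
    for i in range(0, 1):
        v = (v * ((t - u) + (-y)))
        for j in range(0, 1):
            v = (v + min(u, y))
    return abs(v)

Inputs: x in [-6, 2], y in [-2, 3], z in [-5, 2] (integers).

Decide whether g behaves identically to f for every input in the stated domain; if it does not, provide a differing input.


Not equivalent: x=-6, y=-2, z=-5 separates them (11 vs 2).
f: t = 125; u = 1; ((u + z) == (u - x)) -> false; y = -11; v = 0; [i=0]; v = 0; [j=0]; v = -11; return 11
g: q = 25; t = 125; u = 1; ((u + z) != (u - x)) -> true; z = -12; v = 0; [k=0]; v = 0; [j=0]; v = -2; return 2
verdict: not equivalent; witness: x=-6, y=-2, z=-5


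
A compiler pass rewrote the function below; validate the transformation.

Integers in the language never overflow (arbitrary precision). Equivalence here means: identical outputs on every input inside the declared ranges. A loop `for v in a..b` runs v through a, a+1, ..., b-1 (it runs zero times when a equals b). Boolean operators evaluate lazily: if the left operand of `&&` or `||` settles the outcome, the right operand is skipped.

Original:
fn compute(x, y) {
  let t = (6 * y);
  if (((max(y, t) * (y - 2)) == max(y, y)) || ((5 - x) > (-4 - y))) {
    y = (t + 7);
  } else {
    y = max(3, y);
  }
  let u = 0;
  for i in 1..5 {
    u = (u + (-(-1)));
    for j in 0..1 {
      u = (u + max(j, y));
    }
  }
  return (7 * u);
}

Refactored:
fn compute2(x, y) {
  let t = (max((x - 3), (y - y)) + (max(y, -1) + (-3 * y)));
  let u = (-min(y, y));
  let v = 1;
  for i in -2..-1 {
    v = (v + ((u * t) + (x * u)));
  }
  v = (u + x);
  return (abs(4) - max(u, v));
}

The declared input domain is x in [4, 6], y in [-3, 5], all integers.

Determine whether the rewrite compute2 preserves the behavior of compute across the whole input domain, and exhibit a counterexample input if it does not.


Not equivalent: x=4, y=-3 separates them (28 vs -3).
compute: t=-18, then (((max(y, t) * (y - 2)) == max(y, y)) || ((5 - x) > (-4 - y))) is true, then y=-11, then u=0, then (i=1), then u=1, then (j=0), then u=1, then (i=2), then u=2, then (j=0), then u=2, then (i=3), then u=3, then (j=0), then u=3, then (i=4), then u=4, then (j=0), then u=4, then returns 28
compute2: t=9, then u=3, then v=1, then (i=-2), then v=40, then v=7, then returns -3
verdict: not equivalent; witness: x=4, y=-3


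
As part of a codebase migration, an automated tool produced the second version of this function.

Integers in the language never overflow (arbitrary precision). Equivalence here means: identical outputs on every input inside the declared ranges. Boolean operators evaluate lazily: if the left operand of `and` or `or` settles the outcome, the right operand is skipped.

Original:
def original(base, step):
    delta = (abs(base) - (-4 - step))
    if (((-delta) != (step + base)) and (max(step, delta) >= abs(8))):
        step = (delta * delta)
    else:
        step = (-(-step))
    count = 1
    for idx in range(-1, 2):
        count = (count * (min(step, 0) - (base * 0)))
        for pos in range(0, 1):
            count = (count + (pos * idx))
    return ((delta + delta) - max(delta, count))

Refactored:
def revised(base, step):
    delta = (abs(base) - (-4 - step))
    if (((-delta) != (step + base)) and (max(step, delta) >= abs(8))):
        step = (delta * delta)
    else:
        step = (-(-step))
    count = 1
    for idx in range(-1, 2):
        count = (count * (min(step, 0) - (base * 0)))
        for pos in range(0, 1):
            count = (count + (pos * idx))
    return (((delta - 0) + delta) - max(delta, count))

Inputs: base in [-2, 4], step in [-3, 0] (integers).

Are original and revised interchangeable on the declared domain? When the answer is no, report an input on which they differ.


Equivalent — the differences include arithmetic usage differs; and constant usage differs, yet no declared input distinguishes the two.
Spot check at base=3, step=0 — original: delta := 7 | (((-delta) != (step + base)) and (max(step, delta) >= abs(8))): false | step := 0 | count := 1 | iter idx=-1: | count := 0 | iter pos=0: | count := 0 | iter idx=0: | count := 0 | iter pos=0: | count := 0 | iter idx=1: | count := 0 | iter pos=0: | count := 0 | result 7. revised: delta := 7 | (((-delta) != (step + base)) and (max(step, delta) >= abs(8))): false | step := 0 | count := 1 | iter idx=-1: | count := 0 | iter pos=0: | count := 0 | iter idx=0: | count := 0 | iter pos=0: | count := 0 | iter idx=1: | count := 0 | iter pos=0: | count := 0 | result 7. Both give 7.
An exhaustive pass over the 28 declared inputs shows identical outputs.
verdict: equivalent


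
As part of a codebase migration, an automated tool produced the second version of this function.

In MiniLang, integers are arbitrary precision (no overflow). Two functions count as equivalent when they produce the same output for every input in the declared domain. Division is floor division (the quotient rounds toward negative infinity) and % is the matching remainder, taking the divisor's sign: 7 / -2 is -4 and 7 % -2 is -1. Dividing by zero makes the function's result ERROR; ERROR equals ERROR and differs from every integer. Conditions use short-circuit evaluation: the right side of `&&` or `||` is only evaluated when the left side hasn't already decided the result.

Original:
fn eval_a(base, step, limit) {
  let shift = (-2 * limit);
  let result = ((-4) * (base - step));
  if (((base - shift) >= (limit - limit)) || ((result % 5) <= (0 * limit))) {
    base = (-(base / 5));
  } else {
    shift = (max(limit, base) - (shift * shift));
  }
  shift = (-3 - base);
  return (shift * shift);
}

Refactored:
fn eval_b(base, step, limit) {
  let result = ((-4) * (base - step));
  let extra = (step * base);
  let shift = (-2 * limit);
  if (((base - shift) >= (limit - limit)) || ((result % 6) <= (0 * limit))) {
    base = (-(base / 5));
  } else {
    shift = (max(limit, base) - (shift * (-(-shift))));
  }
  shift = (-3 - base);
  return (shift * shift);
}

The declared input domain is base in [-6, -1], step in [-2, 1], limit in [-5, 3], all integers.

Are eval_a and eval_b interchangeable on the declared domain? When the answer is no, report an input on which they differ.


Evaluate both at base=-6, step=-1, limit=-5.
eval_a: shift = 10; result = 20; (((base - shift) >= (limit - limit)) || ((result % 5) <= (0 * limit))) -> true; base = 2; shift = -5; return 25
eval_b: result = 20; extra = 6; shift = 10; (((base - shift) >= (limit - limit)) || ((result % 6) <= (0 * limit))) -> false; shift = -105; shift = 3; return 9
25 against 9: the behavior changed.
verdict: not equivalent; witness: base=-6, step=-1, limit=-5


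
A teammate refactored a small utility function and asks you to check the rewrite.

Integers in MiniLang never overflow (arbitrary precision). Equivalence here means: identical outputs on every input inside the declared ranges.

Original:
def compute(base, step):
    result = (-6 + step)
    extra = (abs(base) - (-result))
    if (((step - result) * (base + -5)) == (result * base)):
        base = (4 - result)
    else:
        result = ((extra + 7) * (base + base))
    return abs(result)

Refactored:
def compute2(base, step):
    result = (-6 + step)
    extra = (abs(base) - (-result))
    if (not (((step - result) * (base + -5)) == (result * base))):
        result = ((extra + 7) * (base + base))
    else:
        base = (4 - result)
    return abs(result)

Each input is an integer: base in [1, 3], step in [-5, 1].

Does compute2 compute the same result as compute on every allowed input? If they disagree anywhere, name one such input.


The two are interchangeable: boolean connective usage differs, and every declared input agrees.
One worked example (base=3, step=-2) — compute: result := -8 | extra := -5 | (((step - result) * (base + -5)) == (result * base)): false | result := 12 | result 12; compute2: result := -8 | extra := -5 | (not (((step - result) * (base + -5)) == (result * base))): true | result := 12 | result 12; agreement on 12.
Every one of the 21 inputs gives matching results.
verdict: equivalent


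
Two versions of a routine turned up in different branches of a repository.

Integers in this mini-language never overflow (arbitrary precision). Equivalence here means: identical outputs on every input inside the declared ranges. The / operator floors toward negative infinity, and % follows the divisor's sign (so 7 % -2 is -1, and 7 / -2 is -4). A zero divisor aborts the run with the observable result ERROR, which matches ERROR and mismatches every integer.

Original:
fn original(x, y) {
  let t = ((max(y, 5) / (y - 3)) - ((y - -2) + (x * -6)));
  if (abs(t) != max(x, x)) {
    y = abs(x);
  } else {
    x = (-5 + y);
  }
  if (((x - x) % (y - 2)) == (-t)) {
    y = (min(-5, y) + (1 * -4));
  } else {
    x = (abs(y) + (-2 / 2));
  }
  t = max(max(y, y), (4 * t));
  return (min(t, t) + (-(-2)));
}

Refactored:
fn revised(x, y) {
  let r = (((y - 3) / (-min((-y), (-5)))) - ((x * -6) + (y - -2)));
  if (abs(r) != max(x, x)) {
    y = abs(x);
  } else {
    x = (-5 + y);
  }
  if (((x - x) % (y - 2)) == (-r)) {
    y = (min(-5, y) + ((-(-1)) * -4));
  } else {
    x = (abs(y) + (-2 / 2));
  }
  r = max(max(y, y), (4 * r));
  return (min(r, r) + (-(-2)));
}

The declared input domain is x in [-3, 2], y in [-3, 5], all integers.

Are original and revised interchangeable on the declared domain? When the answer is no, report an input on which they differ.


Consider the input x=-3, y=3.
original: hits division by zero so the output is ERROR
revised: r becomes -23; next (abs(r) != max(x, x)) evaluates to true; next y becomes 3; next (((x - x) % (y - 2)) == (-r)) evaluates to false; next x becomes 2; next r becomes 3; next final value 5
ERROR and 5 differ, so these are not the same function on this domain.
verdict: not equivalent; witness: x=-3, y=3


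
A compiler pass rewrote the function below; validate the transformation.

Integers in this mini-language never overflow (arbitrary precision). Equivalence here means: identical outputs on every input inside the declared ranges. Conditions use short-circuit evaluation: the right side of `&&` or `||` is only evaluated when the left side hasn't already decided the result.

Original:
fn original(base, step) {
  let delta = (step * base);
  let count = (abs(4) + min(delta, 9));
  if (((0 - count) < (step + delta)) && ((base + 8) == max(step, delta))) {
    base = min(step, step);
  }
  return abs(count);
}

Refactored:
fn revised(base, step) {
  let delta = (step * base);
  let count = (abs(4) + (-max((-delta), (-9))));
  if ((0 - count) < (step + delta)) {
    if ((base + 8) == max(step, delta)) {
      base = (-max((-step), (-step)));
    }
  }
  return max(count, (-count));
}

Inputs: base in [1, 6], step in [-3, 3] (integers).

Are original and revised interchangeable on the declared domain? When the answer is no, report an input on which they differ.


Although statement counts differ, plus min/max/abs usage differs, plus branching structure differs, plus boolean connective usage differs, 42/42 inputs agree.
verdict: equivalent


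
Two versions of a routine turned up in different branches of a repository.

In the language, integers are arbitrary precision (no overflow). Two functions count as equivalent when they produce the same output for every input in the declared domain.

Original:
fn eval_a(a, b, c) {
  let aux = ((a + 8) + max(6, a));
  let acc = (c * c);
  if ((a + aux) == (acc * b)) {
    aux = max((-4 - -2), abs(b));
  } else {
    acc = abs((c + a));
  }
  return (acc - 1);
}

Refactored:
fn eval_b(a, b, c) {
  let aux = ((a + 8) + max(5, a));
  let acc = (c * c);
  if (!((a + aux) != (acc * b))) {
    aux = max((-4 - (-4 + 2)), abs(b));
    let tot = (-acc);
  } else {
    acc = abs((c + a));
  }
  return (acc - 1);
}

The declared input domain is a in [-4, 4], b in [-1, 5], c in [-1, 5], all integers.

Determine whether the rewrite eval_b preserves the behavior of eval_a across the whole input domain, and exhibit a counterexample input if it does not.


Evaluate both at a=-4, b=5, c=-1.
eval_a: aux=10, then acc=1, then ((a + aux) == (acc * b)) is false, then acc=5, then returns 4
eval_b: aux=9, then acc=1, then (!((a + aux) != (acc * b))) is true, then aux=5, then tot=-1, then returns 0
4 against 0: the behavior changed.
verdict: not equivalent; witness: a=-4, b=5, c=-1


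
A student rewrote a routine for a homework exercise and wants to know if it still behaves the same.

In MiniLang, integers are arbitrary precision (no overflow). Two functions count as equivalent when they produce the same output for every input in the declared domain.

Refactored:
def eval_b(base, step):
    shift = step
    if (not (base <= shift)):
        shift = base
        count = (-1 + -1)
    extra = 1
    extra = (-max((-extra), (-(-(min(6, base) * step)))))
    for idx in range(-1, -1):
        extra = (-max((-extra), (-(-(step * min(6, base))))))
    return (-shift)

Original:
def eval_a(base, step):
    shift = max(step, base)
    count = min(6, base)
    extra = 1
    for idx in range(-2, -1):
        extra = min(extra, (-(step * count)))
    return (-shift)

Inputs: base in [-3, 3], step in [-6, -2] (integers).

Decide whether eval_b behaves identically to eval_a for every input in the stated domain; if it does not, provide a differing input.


The two versions differ — the changes include comparison usage differs, plus branching structure differs, plus boolean connective usage differs, plus statement counts differ, plus arithmetic usage differs, plus min/max/abs usage differs, plus constant usage differs, plus loop structure differs.
Spot check at base=0, step=-6 — eval_a: shift=0, then count=0, then extra=1, then (idx=-2), then extra=0, then returns 0. eval_b: shift=-6, then (not (base <= shift)) is true, then shift=0, then count=-2, then extra=1, then extra=0, then the loop over idx runs zero times, then returns 0. Both give 0.
An exhaustive pass over the 35 declared inputs shows identical outputs.
verdict: equivalent


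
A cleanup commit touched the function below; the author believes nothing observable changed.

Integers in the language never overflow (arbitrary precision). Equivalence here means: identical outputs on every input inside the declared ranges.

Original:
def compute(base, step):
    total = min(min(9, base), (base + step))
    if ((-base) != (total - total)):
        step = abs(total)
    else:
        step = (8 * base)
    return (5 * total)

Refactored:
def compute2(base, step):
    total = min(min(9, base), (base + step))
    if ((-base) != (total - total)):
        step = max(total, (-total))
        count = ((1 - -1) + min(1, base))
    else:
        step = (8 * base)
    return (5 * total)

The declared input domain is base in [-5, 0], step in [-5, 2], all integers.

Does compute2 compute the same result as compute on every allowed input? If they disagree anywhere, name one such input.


Although local variable names differ; min/max/abs usage differs; constant usage differs; arithmetic usage differs; statement counts differ, 48/48 inputs agree.
verdict: equivalent


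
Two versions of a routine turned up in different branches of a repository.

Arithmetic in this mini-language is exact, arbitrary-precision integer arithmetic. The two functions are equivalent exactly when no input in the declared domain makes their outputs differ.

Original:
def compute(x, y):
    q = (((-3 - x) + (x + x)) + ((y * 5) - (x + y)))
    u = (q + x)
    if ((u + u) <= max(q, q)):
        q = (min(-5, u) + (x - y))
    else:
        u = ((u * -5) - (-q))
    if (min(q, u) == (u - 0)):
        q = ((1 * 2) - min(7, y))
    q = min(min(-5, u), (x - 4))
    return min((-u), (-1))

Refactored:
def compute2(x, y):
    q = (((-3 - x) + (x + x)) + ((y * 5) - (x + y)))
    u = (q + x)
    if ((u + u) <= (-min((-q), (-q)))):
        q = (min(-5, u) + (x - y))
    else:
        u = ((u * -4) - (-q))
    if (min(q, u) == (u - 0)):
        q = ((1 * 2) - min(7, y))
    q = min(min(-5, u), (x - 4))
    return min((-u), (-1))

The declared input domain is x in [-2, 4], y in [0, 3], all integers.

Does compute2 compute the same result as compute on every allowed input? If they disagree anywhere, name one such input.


The rewrite breaks on x=2, y=0, where the results are -2 and -1.
compute: q=-3, then u=-1, then ((u + u) <= max(q, q)) is false, then u=2, then (min(q, u) == (u - 0)) is false, then q=-5, then returns -2
compute2: q=-3, then u=-1, then ((u + u) <= (-min((-q), (-q)))) is false, then u=1, then (min(q, u) == (u - 0)) is false, then q=-5, then returns -1
verdict: not equivalent; witness: x=2, y=0


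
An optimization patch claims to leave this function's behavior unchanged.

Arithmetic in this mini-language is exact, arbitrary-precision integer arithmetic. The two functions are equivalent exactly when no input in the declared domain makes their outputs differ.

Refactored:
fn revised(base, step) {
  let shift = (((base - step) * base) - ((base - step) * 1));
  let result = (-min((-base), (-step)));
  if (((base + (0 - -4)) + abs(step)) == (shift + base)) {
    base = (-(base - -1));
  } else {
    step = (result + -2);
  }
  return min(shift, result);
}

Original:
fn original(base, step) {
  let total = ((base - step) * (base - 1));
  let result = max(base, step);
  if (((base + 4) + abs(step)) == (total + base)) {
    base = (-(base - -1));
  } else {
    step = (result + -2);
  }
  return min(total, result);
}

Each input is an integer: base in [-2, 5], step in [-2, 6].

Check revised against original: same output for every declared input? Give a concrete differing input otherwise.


Reading the diff, among the changes: constant usage differs, plus local variable names differ, plus min/max/abs usage differs, plus arithmetic usage differs.
One worked example (base=-1, step=5) — original: total = 12; result = 5; (((base + 4) + abs(step)) == (total + base)) -> false; step = 3; return 5; revised: shift = 12; result = 5; (((base + (0 - -4)) + abs(step)) == (shift + base)) -> false; step = 3; return 5; agreement on 5.
Sweeping the whole domain (72 inputs) finds no disagreement.
verdict: equivalent


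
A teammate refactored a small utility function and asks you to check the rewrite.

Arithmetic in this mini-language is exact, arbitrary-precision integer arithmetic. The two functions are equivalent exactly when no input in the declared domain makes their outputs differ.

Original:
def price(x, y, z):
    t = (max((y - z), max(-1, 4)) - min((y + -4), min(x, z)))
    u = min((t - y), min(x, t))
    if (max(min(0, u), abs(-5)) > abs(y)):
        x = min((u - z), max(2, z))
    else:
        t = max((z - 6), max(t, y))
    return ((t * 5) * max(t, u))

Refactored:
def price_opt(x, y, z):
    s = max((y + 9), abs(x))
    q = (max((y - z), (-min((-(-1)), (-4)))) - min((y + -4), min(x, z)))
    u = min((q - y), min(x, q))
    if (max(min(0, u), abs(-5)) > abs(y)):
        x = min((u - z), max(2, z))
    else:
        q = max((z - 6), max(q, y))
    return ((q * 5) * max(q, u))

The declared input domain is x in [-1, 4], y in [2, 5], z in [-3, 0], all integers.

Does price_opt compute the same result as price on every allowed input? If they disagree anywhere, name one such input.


The two are interchangeable: arithmetic usage differs, plus statement counts differ, plus min/max/abs usage differs, plus local variable names differ, plus constant usage differs, and every declared input agrees.
Tracing x=0, y=4, z=-3: price: t := 10 | u := 0 | (max(min(0, u), abs(-5)) > abs(y)): true | x := 2 | result 500 | price_opt: s := 13 | q := 10 | u := 0 | (max(min(0, u), abs(-5)) > abs(y)): true | x := 2 | result 500 — matching result 500.
Every one of the 96 inputs gives matching results.
verdict: equivalent


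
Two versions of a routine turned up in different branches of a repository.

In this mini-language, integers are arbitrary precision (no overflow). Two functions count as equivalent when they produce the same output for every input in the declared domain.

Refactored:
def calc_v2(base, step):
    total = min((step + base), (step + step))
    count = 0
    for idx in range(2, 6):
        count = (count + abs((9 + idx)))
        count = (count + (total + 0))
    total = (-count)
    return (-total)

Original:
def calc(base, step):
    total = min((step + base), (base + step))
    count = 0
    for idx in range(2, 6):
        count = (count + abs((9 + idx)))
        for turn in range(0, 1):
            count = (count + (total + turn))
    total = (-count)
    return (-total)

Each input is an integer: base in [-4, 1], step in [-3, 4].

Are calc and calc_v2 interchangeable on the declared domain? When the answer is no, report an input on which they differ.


At base=-2, step=-3: calc gives 30, calc_v2 gives 26.
verdict: not equivalent; witness: base=-2, step=-3


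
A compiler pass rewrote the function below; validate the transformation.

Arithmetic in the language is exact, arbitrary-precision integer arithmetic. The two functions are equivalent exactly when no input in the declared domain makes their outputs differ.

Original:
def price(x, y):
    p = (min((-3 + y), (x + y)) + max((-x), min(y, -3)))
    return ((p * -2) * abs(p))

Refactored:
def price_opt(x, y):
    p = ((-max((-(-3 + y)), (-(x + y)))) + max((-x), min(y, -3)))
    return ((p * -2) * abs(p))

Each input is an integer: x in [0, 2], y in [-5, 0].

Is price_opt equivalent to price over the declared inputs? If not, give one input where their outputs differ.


Reading the diff, among the changes: min/max/abs usage differs.
As a probe, take x=2, y=-1: price runs p=-6, then returns 72; price_opt runs p=-6, then returns 72; both end at 72.
Across all 18 domain points the two functions coincide.
verdict: equivalent


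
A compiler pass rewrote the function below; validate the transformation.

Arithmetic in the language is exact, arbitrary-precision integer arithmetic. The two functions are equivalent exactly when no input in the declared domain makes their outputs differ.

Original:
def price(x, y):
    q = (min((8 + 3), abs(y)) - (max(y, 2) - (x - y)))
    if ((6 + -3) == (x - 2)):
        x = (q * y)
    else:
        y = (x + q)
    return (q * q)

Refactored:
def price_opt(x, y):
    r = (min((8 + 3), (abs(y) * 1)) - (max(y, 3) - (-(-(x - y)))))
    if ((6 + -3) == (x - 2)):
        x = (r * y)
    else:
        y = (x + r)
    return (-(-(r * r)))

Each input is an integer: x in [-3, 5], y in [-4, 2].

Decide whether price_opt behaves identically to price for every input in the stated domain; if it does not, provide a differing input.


Take x=-3, y=-4.
price: q becomes 3; next ((6 + -3) == (x - 2)) evaluates to false; next y becomes 0; next final value 9
price_opt: r becomes 2; next ((6 + -3) == (x - 2)) evaluates to false; next y becomes -1; next final value 4
9 vs 4 — the two versions disagree here.
verdict: not equivalent; witness: x=-3, y=-4


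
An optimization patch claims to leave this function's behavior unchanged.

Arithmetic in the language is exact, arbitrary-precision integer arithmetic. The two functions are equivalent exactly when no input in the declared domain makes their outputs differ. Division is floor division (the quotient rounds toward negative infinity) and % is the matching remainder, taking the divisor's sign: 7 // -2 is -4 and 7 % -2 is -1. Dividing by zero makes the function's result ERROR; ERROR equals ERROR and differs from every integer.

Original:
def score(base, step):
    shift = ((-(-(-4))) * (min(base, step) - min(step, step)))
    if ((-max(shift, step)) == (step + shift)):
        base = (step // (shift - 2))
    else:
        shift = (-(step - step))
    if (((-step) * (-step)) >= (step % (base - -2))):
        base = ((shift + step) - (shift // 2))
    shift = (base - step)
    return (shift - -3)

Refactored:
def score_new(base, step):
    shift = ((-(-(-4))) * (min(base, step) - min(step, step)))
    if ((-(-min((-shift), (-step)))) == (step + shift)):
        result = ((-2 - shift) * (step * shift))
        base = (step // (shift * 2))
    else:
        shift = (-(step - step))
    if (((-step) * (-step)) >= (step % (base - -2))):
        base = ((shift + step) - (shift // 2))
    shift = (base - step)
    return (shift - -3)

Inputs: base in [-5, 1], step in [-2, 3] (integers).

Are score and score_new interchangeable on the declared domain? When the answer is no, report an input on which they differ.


Take base=0, step=0.
score: shift becomes 0; next ((-max(shift, step)) == (step + shift)) evaluates to true; next base becomes 0; next (((-step) * (-step)) >= (step % (base - -2))) evaluates to true; next base becomes 0; next shift becomes 0; next final value 3
score_new: shift becomes 0; next ((-(-min((-shift), (-step)))) == (step + shift)) evaluates to true; next result becomes 0; next hits division by zero so the output is ERROR
3 and ERROR differ, so these are not the same function on this domain.
verdict: not equivalent; witness: base=0, step=0


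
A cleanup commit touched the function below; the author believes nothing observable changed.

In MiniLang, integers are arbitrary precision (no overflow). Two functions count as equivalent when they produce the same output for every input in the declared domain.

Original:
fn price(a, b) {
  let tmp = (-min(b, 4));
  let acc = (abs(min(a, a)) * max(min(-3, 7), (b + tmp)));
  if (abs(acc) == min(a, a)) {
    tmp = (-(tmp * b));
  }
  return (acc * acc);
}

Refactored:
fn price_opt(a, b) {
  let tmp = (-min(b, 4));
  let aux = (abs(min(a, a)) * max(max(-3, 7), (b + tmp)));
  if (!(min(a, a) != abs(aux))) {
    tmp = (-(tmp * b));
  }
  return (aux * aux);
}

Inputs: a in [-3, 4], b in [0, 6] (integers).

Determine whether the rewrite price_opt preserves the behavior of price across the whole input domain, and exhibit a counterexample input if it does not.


At a=-3, b=0: price gives 0, price_opt gives 441.
verdict: not equivalent; witness: a=-3, b=0


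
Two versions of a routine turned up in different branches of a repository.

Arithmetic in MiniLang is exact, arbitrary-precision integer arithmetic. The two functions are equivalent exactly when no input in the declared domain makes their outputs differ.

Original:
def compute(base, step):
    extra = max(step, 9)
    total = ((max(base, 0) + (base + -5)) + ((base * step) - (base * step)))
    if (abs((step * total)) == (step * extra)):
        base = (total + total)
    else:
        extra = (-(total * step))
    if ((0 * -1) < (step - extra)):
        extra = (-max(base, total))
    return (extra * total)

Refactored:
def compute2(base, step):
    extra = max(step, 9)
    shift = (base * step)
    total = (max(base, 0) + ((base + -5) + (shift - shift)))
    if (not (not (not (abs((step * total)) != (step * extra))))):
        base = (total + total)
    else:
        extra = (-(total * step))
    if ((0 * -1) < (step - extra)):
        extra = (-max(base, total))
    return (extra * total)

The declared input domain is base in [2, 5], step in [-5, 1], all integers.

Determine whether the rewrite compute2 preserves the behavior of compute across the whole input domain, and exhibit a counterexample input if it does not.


Side by side, the visible changes include: arithmetic usage differs, local variable names differ, boolean connective usage differs, statement counts differ, comparison usage differs.
Spot check at base=4, step=-3 — compute: extra=9, then total=3, then (abs((step * total)) == (step * extra)) is false, then extra=9, then ((0 * -1) < (step - extra)) is false, then returns 27. compute2: extra=9, then shift=-12, then total=3, then (not (not (not (abs((step * total)) != (step * extra))))) is false, then extra=9, then ((0 * -1) < (step - extra)) is false, then returns 27. Both give 27.
Every one of the 28 inputs gives matching results.
verdict: equivalent


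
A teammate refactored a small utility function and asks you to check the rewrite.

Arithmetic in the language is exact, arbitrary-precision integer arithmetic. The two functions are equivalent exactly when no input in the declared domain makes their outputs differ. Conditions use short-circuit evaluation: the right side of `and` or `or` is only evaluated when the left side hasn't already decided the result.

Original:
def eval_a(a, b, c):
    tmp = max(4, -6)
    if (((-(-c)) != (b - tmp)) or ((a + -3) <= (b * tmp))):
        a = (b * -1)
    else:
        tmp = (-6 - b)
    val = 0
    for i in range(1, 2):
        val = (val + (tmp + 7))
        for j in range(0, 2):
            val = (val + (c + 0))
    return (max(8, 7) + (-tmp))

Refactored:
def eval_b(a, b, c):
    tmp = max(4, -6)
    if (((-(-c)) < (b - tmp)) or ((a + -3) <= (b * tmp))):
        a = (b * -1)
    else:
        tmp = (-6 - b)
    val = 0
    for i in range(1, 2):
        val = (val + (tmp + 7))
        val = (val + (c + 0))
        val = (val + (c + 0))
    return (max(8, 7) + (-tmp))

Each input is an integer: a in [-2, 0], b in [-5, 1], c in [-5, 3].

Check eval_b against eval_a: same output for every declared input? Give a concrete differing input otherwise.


These are not equivalent — on a=-2, b=-5, c=-5 the outputs split (4 vs 9).
eval_a: tmp becomes 4; next (((-(-c)) != (b - tmp)) or ((a + -3) <= (b * tmp))) evaluates to true; next a becomes 5; next val becomes 0; next at i=1:; next val becomes 11; next at j=0:; next val becomes 6; next at j=1:; next val becomes 1; next final value 4
eval_b: tmp becomes 4; next (((-(-c)) < (b - tmp)) or ((a + -3) <= (b * tmp))) evaluates to false; next tmp becomes -1; next val becomes 0; next at i=1:; next val becomes 6; next val becomes 1; next val becomes -4; next final value 9
verdict: not equivalent; witness: a=-2, b=-5, c=-5


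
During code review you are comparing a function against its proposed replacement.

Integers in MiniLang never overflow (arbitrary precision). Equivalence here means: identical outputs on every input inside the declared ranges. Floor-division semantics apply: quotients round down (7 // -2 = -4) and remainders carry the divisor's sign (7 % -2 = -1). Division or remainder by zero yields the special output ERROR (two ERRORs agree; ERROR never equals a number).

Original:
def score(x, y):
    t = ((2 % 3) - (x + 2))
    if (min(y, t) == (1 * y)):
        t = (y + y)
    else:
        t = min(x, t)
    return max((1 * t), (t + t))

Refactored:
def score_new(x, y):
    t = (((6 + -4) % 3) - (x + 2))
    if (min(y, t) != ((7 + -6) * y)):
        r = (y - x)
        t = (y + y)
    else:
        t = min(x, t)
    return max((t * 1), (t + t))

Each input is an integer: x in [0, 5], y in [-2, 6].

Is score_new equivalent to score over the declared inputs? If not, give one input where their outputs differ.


On input x=0, y=-2, score returns -4 while score_new returns 0.
verdict: not equivalent; witness: x=0, y=-2


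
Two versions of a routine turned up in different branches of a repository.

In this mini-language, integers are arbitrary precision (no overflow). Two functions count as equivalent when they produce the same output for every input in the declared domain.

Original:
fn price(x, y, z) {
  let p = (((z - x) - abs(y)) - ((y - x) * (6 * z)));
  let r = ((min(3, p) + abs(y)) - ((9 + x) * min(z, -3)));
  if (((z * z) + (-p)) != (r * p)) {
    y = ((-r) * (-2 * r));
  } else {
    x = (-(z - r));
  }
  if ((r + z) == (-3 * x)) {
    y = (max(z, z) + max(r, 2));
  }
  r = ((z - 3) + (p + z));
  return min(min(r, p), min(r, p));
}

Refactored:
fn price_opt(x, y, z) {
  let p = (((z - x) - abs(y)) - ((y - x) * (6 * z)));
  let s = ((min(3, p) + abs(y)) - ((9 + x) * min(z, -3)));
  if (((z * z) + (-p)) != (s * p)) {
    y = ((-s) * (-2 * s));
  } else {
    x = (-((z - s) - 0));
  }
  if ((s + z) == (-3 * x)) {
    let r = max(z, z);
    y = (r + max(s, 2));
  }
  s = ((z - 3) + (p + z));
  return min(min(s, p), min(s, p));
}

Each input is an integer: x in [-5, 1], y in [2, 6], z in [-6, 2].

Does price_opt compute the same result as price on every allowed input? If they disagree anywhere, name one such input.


Although arithmetic usage differs, constant usage differs, statement counts differ, local variable names differ, 315/315 inputs agree.
verdict: equivalent


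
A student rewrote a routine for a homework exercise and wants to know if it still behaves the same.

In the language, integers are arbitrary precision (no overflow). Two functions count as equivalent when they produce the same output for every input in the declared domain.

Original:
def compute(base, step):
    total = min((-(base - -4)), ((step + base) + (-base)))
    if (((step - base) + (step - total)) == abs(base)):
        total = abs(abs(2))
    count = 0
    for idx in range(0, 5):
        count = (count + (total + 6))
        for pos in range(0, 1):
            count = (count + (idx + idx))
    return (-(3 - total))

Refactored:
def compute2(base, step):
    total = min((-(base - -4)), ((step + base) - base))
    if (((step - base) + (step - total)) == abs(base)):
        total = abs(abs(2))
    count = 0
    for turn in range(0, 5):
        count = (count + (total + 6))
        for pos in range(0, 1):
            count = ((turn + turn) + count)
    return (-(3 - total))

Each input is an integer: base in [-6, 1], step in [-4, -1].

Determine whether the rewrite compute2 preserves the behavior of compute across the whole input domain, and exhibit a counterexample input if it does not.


The two are interchangeable: local variable names differ; also arithmetic usage differs, and every declared input agrees.
Spot check at base=-6, step=-1 — compute: total := -1 | (((step - base) + (step - total)) == abs(base)): false | count := 0 | iter idx=0: | count := 5 | iter pos=0: | count := 5 | iter idx=1: | count := 10 | iter pos=0: | count := 12 | iter idx=2: | count := 17 | iter pos=0: | count := 21 | iter idx=3: | count := 26 | iter pos=0: | count := 32 | iter idx=4: | count := 37 | iter pos=0: | count := 45 | result -4. compute2: total := -1 | (((step - base) + (step - total)) == abs(base)): false | count := 0 | iter turn=0: | count := 5 | iter pos=0: | count := 5 | iter turn=1: | count := 10 | iter pos=0: | count := 12 | iter turn=2: | count := 17 | iter pos=0: | count := 21 | iter turn=3: | count := 26 | iter pos=0: | count := 32 | iter turn=4: | count := 37 | iter pos=0: | count := 45 | result -4. Both give -4.
An exhaustive pass over the 32 declared inputs shows identical outputs.
verdict: equivalent
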